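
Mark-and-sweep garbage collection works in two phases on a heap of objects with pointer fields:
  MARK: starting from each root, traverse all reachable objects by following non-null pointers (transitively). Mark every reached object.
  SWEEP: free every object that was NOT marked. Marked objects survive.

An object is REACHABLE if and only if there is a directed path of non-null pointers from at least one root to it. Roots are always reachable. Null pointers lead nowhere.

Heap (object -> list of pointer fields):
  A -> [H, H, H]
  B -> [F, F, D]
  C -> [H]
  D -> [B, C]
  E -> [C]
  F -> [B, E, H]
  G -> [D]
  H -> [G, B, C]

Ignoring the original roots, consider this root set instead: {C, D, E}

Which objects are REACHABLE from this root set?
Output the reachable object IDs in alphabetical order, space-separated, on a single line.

Answer: B C D E F G H

Derivation:
Roots: C D E
Mark C: refs=H, marked=C
Mark D: refs=B C, marked=C D
Mark E: refs=C, marked=C D E
Mark H: refs=G B C, marked=C D E H
Mark B: refs=F F D, marked=B C D E H
Mark G: refs=D, marked=B C D E G H
Mark F: refs=B E H, marked=B C D E F G H
Unmarked (collected): A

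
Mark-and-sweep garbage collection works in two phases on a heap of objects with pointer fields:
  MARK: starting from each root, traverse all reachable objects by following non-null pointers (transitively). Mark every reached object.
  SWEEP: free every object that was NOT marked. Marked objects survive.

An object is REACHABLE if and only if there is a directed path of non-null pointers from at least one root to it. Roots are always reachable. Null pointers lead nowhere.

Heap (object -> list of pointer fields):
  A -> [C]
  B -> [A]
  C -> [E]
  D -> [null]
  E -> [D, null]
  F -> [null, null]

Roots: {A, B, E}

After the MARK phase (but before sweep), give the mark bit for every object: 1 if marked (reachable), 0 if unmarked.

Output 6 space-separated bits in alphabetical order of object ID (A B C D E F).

Roots: A B E
Mark A: refs=C, marked=A
Mark B: refs=A, marked=A B
Mark E: refs=D null, marked=A B E
Mark C: refs=E, marked=A B C E
Mark D: refs=null, marked=A B C D E
Unmarked (collected): F

Answer: 1 1 1 1 1 0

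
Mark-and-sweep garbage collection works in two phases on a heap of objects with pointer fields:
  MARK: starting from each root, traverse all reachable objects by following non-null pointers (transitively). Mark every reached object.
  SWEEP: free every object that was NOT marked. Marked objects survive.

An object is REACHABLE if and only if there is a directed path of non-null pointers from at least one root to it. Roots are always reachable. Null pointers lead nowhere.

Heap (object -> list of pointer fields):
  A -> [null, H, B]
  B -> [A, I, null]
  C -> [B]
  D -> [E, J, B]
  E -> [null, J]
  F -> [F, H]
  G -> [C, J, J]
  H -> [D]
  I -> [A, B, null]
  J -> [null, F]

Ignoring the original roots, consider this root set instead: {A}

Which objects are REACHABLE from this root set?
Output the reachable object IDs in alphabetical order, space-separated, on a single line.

Answer: A B D E F H I J

Derivation:
Roots: A
Mark A: refs=null H B, marked=A
Mark H: refs=D, marked=A H
Mark B: refs=A I null, marked=A B H
Mark D: refs=E J B, marked=A B D H
Mark I: refs=A B null, marked=A B D H I
Mark E: refs=null J, marked=A B D E H I
Mark J: refs=null F, marked=A B D E H I J
Mark F: refs=F H, marked=A B D E F H I J
Unmarked (collected): C G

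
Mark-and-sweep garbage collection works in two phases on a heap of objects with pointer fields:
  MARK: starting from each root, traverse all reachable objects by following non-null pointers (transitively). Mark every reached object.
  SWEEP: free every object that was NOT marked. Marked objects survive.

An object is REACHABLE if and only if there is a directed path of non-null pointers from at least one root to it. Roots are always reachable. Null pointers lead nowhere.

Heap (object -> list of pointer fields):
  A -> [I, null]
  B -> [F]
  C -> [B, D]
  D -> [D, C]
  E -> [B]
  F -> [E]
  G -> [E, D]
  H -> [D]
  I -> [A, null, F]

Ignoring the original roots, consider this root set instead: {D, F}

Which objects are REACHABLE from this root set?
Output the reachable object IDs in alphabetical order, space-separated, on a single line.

Answer: B C D E F

Derivation:
Roots: D F
Mark D: refs=D C, marked=D
Mark F: refs=E, marked=D F
Mark C: refs=B D, marked=C D F
Mark E: refs=B, marked=C D E F
Mark B: refs=F, marked=B C D E F
Unmarked (collected): A G H I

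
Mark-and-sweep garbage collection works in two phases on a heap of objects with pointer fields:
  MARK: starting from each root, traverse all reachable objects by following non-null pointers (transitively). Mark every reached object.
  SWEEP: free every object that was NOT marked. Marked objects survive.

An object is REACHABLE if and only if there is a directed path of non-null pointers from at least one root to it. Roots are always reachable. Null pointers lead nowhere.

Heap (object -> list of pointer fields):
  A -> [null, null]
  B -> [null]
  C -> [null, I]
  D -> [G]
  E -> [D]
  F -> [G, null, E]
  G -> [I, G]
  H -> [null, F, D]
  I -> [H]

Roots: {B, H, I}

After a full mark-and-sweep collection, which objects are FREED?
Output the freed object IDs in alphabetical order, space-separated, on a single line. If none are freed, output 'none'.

Answer: A C

Derivation:
Roots: B H I
Mark B: refs=null, marked=B
Mark H: refs=null F D, marked=B H
Mark I: refs=H, marked=B H I
Mark F: refs=G null E, marked=B F H I
Mark D: refs=G, marked=B D F H I
Mark G: refs=I G, marked=B D F G H I
Mark E: refs=D, marked=B D E F G H I
Unmarked (collected): A C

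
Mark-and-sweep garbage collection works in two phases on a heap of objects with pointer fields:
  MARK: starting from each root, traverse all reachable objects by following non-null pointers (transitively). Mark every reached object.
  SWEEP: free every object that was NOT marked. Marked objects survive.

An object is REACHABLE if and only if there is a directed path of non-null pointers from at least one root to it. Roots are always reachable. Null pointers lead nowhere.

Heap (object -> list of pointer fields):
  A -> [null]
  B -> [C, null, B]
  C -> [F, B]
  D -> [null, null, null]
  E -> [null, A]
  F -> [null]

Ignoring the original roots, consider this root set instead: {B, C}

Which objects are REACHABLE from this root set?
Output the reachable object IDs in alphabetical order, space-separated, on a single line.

Answer: B C F

Derivation:
Roots: B C
Mark B: refs=C null B, marked=B
Mark C: refs=F B, marked=B C
Mark F: refs=null, marked=B C F
Unmarked (collected): A D E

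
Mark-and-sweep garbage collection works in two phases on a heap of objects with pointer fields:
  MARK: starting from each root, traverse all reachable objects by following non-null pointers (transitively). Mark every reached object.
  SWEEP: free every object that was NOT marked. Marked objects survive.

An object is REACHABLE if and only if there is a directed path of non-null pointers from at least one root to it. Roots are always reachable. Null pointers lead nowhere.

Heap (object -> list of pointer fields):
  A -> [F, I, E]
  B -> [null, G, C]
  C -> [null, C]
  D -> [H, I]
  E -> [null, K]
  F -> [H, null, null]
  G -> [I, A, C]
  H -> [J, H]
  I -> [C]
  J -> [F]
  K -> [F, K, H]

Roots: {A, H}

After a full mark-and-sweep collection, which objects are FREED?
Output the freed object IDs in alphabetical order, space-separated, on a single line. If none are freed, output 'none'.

Roots: A H
Mark A: refs=F I E, marked=A
Mark H: refs=J H, marked=A H
Mark F: refs=H null null, marked=A F H
Mark I: refs=C, marked=A F H I
Mark E: refs=null K, marked=A E F H I
Mark J: refs=F, marked=A E F H I J
Mark C: refs=null C, marked=A C E F H I J
Mark K: refs=F K H, marked=A C E F H I J K
Unmarked (collected): B D G

Answer: B D G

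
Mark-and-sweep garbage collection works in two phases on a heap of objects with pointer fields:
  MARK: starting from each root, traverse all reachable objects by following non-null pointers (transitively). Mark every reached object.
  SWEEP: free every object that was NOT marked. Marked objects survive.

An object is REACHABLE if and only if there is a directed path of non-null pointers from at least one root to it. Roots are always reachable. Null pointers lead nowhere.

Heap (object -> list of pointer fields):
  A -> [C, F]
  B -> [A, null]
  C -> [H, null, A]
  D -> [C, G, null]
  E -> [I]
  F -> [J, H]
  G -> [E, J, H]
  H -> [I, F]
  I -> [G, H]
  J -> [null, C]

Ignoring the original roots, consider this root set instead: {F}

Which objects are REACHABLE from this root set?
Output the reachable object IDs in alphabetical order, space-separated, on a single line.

Roots: F
Mark F: refs=J H, marked=F
Mark J: refs=null C, marked=F J
Mark H: refs=I F, marked=F H J
Mark C: refs=H null A, marked=C F H J
Mark I: refs=G H, marked=C F H I J
Mark A: refs=C F, marked=A C F H I J
Mark G: refs=E J H, marked=A C F G H I J
Mark E: refs=I, marked=A C E F G H I J
Unmarked (collected): B D

Answer: A C E F G H I J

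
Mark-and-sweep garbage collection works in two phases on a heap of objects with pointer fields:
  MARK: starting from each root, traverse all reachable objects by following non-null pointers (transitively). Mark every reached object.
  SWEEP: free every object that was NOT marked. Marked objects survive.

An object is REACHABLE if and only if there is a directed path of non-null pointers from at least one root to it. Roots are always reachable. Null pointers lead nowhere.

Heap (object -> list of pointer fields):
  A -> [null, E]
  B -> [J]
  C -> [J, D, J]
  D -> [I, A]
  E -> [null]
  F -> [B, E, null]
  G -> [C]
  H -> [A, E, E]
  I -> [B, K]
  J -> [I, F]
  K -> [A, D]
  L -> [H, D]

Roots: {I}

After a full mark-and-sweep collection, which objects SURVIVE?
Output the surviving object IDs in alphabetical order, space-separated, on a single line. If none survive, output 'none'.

Roots: I
Mark I: refs=B K, marked=I
Mark B: refs=J, marked=B I
Mark K: refs=A D, marked=B I K
Mark J: refs=I F, marked=B I J K
Mark A: refs=null E, marked=A B I J K
Mark D: refs=I A, marked=A B D I J K
Mark F: refs=B E null, marked=A B D F I J K
Mark E: refs=null, marked=A B D E F I J K
Unmarked (collected): C G H L

Answer: A B D E F I J K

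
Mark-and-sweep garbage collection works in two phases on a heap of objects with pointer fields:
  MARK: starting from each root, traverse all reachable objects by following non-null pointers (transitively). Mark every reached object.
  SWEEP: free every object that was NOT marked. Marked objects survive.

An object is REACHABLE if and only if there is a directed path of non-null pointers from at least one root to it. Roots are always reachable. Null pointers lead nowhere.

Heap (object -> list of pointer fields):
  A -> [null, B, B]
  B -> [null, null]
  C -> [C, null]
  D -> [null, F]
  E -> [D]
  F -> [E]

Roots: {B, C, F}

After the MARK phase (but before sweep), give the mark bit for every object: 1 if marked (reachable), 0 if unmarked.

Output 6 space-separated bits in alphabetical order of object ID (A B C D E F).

Roots: B C F
Mark B: refs=null null, marked=B
Mark C: refs=C null, marked=B C
Mark F: refs=E, marked=B C F
Mark E: refs=D, marked=B C E F
Mark D: refs=null F, marked=B C D E F
Unmarked (collected): A

Answer: 0 1 1 1 1 1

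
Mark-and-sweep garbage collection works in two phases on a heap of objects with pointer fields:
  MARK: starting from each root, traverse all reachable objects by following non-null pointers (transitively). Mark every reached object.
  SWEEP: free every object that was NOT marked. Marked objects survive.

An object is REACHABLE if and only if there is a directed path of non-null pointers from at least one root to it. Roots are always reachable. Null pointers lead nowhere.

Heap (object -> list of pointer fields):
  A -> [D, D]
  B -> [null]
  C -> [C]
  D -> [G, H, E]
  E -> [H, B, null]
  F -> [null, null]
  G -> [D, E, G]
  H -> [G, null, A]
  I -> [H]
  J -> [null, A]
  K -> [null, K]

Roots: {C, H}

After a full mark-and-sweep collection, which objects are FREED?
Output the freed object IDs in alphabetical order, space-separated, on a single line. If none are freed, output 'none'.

Roots: C H
Mark C: refs=C, marked=C
Mark H: refs=G null A, marked=C H
Mark G: refs=D E G, marked=C G H
Mark A: refs=D D, marked=A C G H
Mark D: refs=G H E, marked=A C D G H
Mark E: refs=H B null, marked=A C D E G H
Mark B: refs=null, marked=A B C D E G H
Unmarked (collected): F I J K

Answer: F I J K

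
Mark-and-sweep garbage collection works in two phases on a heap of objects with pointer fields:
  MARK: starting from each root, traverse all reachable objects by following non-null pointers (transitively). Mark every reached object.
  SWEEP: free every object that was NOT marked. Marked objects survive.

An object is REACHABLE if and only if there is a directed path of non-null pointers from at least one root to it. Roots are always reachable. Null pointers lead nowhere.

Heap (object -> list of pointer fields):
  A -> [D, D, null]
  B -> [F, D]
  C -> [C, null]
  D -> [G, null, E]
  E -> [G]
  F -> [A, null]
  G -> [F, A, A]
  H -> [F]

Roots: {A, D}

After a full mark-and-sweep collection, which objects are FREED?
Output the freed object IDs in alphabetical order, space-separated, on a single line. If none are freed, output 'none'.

Roots: A D
Mark A: refs=D D null, marked=A
Mark D: refs=G null E, marked=A D
Mark G: refs=F A A, marked=A D G
Mark E: refs=G, marked=A D E G
Mark F: refs=A null, marked=A D E F G
Unmarked (collected): B C H

Answer: B C H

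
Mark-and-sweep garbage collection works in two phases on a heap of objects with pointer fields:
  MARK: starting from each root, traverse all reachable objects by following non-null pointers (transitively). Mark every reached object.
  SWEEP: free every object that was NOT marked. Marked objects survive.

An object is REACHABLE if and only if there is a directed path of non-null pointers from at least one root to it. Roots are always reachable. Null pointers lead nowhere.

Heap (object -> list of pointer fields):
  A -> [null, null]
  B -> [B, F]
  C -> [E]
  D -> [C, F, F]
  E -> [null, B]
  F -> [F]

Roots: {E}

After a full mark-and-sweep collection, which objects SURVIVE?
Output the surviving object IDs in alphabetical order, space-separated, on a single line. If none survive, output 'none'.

Answer: B E F

Derivation:
Roots: E
Mark E: refs=null B, marked=E
Mark B: refs=B F, marked=B E
Mark F: refs=F, marked=B E F
Unmarked (collected): A C D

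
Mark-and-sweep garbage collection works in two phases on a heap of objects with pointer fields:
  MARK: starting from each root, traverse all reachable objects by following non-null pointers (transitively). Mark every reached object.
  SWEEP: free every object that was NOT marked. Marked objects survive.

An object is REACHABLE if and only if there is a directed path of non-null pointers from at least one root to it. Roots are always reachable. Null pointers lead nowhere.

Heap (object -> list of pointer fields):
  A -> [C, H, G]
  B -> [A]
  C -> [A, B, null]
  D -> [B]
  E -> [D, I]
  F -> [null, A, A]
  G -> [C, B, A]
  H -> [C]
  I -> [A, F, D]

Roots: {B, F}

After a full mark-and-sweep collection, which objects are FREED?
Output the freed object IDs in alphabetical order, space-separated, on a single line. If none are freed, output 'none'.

Roots: B F
Mark B: refs=A, marked=B
Mark F: refs=null A A, marked=B F
Mark A: refs=C H G, marked=A B F
Mark C: refs=A B null, marked=A B C F
Mark H: refs=C, marked=A B C F H
Mark G: refs=C B A, marked=A B C F G H
Unmarked (collected): D E I

Answer: D E I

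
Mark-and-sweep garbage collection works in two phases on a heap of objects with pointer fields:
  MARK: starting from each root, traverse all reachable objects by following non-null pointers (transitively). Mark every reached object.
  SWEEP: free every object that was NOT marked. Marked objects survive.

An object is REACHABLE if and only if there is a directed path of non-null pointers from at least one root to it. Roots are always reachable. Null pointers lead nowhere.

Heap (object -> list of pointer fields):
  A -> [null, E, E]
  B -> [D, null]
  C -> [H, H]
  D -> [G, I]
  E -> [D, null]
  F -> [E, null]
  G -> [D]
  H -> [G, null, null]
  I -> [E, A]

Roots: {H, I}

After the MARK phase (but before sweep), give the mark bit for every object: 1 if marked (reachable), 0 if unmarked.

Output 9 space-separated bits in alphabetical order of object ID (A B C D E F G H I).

Roots: H I
Mark H: refs=G null null, marked=H
Mark I: refs=E A, marked=H I
Mark G: refs=D, marked=G H I
Mark E: refs=D null, marked=E G H I
Mark A: refs=null E E, marked=A E G H I
Mark D: refs=G I, marked=A D E G H I
Unmarked (collected): B C F

Answer: 1 0 0 1 1 0 1 1 1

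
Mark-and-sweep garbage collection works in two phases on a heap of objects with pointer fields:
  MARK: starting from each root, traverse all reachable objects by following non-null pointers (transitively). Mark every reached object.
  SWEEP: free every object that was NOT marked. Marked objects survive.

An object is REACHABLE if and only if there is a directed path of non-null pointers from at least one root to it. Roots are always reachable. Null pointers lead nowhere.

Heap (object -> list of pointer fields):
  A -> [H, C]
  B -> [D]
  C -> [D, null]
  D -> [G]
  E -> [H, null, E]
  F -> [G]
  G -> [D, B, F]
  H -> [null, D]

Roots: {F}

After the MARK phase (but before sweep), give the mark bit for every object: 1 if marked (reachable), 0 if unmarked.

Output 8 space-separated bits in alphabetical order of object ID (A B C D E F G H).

Roots: F
Mark F: refs=G, marked=F
Mark G: refs=D B F, marked=F G
Mark D: refs=G, marked=D F G
Mark B: refs=D, marked=B D F G
Unmarked (collected): A C E H

Answer: 0 1 0 1 0 1 1 0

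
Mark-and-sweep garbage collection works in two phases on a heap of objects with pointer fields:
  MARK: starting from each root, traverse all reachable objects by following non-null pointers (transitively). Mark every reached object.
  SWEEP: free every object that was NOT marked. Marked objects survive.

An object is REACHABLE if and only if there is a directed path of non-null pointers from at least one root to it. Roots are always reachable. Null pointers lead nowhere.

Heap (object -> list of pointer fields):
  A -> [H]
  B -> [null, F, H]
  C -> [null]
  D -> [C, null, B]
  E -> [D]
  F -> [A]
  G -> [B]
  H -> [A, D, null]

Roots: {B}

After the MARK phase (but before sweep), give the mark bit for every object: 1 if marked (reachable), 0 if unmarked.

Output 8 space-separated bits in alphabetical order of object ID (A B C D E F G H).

Answer: 1 1 1 1 0 1 0 1

Derivation:
Roots: B
Mark B: refs=null F H, marked=B
Mark F: refs=A, marked=B F
Mark H: refs=A D null, marked=B F H
Mark A: refs=H, marked=A B F H
Mark D: refs=C null B, marked=A B D F H
Mark C: refs=null, marked=A B C D F H
Unmarked (collected): E G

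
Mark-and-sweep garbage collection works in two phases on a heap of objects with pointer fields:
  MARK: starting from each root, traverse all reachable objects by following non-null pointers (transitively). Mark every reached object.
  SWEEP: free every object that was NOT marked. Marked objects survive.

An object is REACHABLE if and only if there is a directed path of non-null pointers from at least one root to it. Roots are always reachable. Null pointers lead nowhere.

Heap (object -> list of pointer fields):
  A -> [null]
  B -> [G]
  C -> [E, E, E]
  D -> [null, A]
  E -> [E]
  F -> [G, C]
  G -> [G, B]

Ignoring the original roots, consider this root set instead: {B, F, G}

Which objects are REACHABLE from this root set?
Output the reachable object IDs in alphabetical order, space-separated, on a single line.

Answer: B C E F G

Derivation:
Roots: B F G
Mark B: refs=G, marked=B
Mark F: refs=G C, marked=B F
Mark G: refs=G B, marked=B F G
Mark C: refs=E E E, marked=B C F G
Mark E: refs=E, marked=B C E F G
Unmarked (collected): A D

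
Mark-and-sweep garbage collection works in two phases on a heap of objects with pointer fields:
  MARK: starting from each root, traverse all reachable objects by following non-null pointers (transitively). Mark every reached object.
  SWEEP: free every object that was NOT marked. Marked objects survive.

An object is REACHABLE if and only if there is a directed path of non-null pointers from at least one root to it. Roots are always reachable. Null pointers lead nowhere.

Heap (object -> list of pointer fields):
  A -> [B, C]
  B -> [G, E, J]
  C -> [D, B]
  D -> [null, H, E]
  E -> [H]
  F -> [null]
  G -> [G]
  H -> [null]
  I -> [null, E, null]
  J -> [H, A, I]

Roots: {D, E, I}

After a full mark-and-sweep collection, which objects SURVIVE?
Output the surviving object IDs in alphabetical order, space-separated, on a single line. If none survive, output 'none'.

Roots: D E I
Mark D: refs=null H E, marked=D
Mark E: refs=H, marked=D E
Mark I: refs=null E null, marked=D E I
Mark H: refs=null, marked=D E H I
Unmarked (collected): A B C F G J

Answer: D E H I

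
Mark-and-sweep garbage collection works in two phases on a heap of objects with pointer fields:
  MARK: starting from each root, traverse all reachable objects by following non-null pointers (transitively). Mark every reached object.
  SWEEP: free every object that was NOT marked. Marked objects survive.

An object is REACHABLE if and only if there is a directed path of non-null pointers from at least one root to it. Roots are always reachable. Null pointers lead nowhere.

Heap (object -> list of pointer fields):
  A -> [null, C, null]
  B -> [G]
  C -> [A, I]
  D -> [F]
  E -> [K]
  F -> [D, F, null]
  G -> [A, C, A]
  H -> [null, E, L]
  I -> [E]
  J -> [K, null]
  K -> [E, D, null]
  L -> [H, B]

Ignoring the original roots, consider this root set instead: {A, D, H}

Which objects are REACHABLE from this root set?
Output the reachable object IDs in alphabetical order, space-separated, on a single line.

Answer: A B C D E F G H I K L

Derivation:
Roots: A D H
Mark A: refs=null C null, marked=A
Mark D: refs=F, marked=A D
Mark H: refs=null E L, marked=A D H
Mark C: refs=A I, marked=A C D H
Mark F: refs=D F null, marked=A C D F H
Mark E: refs=K, marked=A C D E F H
Mark L: refs=H B, marked=A C D E F H L
Mark I: refs=E, marked=A C D E F H I L
Mark K: refs=E D null, marked=A C D E F H I K L
Mark B: refs=G, marked=A B C D E F H I K L
Mark G: refs=A C A, marked=A B C D E F G H I K L
Unmarked (collected): J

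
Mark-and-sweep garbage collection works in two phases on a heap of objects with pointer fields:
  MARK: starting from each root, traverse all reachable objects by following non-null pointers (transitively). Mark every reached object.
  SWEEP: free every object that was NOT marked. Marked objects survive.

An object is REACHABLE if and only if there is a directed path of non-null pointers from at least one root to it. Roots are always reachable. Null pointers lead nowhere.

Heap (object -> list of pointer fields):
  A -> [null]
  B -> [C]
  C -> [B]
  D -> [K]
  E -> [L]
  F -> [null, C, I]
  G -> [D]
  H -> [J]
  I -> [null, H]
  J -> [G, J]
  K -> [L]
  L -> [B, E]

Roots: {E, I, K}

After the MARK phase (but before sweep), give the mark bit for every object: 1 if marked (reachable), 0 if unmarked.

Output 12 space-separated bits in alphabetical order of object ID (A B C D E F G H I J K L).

Roots: E I K
Mark E: refs=L, marked=E
Mark I: refs=null H, marked=E I
Mark K: refs=L, marked=E I K
Mark L: refs=B E, marked=E I K L
Mark H: refs=J, marked=E H I K L
Mark B: refs=C, marked=B E H I K L
Mark J: refs=G J, marked=B E H I J K L
Mark C: refs=B, marked=B C E H I J K L
Mark G: refs=D, marked=B C E G H I J K L
Mark D: refs=K, marked=B C D E G H I J K L
Unmarked (collected): A F

Answer: 0 1 1 1 1 0 1 1 1 1 1 1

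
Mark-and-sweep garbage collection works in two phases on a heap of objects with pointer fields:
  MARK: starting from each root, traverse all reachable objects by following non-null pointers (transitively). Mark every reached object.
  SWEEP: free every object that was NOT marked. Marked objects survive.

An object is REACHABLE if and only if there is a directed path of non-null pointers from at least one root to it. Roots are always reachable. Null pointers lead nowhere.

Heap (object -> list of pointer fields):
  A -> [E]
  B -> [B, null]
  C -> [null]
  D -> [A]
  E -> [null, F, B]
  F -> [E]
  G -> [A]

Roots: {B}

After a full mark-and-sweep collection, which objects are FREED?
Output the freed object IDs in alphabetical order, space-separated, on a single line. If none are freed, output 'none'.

Answer: A C D E F G

Derivation:
Roots: B
Mark B: refs=B null, marked=B
Unmarked (collected): A C D E F G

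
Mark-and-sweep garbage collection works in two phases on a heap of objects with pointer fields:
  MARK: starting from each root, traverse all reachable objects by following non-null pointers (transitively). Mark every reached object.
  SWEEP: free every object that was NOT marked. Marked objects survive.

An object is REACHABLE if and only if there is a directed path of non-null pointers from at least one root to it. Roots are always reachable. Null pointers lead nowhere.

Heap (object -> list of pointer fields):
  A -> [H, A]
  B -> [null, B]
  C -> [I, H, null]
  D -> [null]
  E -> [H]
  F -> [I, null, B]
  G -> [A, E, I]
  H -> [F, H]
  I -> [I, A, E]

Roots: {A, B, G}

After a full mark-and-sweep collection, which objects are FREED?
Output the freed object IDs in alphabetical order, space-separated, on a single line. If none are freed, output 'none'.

Answer: C D

Derivation:
Roots: A B G
Mark A: refs=H A, marked=A
Mark B: refs=null B, marked=A B
Mark G: refs=A E I, marked=A B G
Mark H: refs=F H, marked=A B G H
Mark E: refs=H, marked=A B E G H
Mark I: refs=I A E, marked=A B E G H I
Mark F: refs=I null B, marked=A B E F G H I
Unmarked (collected): C D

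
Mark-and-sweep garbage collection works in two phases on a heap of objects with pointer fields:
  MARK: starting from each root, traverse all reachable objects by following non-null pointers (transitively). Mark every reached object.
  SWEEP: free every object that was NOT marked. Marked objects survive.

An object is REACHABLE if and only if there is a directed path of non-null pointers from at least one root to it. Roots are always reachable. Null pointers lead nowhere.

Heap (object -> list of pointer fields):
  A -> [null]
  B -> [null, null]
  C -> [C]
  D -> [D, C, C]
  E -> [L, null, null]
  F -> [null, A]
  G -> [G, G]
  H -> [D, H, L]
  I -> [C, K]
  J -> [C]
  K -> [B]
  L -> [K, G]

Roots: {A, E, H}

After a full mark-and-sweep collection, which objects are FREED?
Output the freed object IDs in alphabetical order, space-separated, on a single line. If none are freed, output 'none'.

Roots: A E H
Mark A: refs=null, marked=A
Mark E: refs=L null null, marked=A E
Mark H: refs=D H L, marked=A E H
Mark L: refs=K G, marked=A E H L
Mark D: refs=D C C, marked=A D E H L
Mark K: refs=B, marked=A D E H K L
Mark G: refs=G G, marked=A D E G H K L
Mark C: refs=C, marked=A C D E G H K L
Mark B: refs=null null, marked=A B C D E G H K L
Unmarked (collected): F I J

Answer: F I J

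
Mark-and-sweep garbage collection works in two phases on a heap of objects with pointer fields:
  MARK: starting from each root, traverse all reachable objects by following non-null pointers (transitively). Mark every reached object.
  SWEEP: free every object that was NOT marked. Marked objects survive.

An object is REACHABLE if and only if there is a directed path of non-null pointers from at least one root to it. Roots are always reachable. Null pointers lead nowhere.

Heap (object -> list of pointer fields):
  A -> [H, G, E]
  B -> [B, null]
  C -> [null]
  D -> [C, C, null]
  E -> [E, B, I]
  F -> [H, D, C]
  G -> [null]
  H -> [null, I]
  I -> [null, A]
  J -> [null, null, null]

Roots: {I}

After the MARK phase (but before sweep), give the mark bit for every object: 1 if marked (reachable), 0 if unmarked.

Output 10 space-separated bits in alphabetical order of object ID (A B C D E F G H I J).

Answer: 1 1 0 0 1 0 1 1 1 0

Derivation:
Roots: I
Mark I: refs=null A, marked=I
Mark A: refs=H G E, marked=A I
Mark H: refs=null I, marked=A H I
Mark G: refs=null, marked=A G H I
Mark E: refs=E B I, marked=A E G H I
Mark B: refs=B null, marked=A B E G H I
Unmarked (collected): C D F J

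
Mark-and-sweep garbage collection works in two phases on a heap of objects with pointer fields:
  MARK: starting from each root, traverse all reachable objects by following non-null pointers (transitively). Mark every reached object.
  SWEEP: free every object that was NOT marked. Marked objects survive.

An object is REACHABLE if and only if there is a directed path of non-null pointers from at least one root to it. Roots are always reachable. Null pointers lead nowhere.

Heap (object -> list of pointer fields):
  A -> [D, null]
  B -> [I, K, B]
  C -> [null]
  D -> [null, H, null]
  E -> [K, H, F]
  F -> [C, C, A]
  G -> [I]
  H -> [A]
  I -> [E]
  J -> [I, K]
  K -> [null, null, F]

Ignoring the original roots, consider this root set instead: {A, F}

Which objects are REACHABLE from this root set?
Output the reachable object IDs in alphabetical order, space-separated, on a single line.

Answer: A C D F H

Derivation:
Roots: A F
Mark A: refs=D null, marked=A
Mark F: refs=C C A, marked=A F
Mark D: refs=null H null, marked=A D F
Mark C: refs=null, marked=A C D F
Mark H: refs=A, marked=A C D F H
Unmarked (collected): B E G I J K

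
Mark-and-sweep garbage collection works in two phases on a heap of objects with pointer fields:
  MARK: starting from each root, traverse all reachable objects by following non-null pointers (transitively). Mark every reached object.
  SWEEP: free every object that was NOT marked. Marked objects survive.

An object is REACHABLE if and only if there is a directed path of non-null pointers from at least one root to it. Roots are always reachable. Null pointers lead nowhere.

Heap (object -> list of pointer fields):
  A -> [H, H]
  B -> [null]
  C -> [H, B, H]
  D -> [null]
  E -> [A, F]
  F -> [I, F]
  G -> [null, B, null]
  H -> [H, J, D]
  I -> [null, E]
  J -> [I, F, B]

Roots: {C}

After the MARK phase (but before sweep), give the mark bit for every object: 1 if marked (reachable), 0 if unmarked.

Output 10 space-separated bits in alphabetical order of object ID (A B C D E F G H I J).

Roots: C
Mark C: refs=H B H, marked=C
Mark H: refs=H J D, marked=C H
Mark B: refs=null, marked=B C H
Mark J: refs=I F B, marked=B C H J
Mark D: refs=null, marked=B C D H J
Mark I: refs=null E, marked=B C D H I J
Mark F: refs=I F, marked=B C D F H I J
Mark E: refs=A F, marked=B C D E F H I J
Mark A: refs=H H, marked=A B C D E F H I J
Unmarked (collected): G

Answer: 1 1 1 1 1 1 0 1 1 1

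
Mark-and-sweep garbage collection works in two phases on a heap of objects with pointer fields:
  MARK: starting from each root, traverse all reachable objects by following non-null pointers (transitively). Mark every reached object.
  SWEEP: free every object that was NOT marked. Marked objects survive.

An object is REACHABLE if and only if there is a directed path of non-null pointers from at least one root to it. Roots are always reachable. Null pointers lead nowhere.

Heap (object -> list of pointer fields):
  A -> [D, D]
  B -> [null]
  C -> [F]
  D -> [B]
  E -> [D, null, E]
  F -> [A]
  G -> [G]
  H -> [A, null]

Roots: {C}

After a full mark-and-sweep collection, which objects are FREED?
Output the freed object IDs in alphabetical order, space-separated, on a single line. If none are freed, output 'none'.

Answer: E G H

Derivation:
Roots: C
Mark C: refs=F, marked=C
Mark F: refs=A, marked=C F
Mark A: refs=D D, marked=A C F
Mark D: refs=B, marked=A C D F
Mark B: refs=null, marked=A B C D F
Unmarked (collected): E G H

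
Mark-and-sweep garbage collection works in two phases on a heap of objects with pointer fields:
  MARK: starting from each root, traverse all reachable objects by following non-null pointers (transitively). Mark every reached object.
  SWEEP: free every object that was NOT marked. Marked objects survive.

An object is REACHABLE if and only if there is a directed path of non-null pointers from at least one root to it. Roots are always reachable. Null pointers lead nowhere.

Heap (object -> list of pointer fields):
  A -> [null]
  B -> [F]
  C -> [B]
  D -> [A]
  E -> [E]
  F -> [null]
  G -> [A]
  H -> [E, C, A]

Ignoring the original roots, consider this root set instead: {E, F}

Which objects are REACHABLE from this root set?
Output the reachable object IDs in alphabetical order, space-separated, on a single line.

Answer: E F

Derivation:
Roots: E F
Mark E: refs=E, marked=E
Mark F: refs=null, marked=E F
Unmarked (collected): A B C D G H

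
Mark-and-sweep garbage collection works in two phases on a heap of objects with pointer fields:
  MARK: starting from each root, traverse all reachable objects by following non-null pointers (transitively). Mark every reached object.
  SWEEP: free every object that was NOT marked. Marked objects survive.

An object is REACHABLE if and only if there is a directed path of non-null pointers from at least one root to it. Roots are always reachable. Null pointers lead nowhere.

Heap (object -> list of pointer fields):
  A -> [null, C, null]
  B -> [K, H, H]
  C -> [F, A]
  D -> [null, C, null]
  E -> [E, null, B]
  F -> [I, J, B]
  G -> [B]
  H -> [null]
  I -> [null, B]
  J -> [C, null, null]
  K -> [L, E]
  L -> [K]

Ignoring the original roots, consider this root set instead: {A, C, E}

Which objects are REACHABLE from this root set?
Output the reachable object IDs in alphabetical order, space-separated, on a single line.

Answer: A B C E F H I J K L

Derivation:
Roots: A C E
Mark A: refs=null C null, marked=A
Mark C: refs=F A, marked=A C
Mark E: refs=E null B, marked=A C E
Mark F: refs=I J B, marked=A C E F
Mark B: refs=K H H, marked=A B C E F
Mark I: refs=null B, marked=A B C E F I
Mark J: refs=C null null, marked=A B C E F I J
Mark K: refs=L E, marked=A B C E F I J K
Mark H: refs=null, marked=A B C E F H I J K
Mark L: refs=K, marked=A B C E F H I J K L
Unmarked (collected): D G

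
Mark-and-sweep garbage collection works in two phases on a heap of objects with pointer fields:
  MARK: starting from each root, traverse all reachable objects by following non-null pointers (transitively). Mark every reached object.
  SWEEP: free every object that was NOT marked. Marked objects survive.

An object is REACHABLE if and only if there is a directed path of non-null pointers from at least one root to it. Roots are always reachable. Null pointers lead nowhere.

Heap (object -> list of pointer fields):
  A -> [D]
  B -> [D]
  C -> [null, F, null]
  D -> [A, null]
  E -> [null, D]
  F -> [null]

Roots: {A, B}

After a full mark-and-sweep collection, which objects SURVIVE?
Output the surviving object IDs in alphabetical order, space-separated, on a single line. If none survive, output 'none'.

Roots: A B
Mark A: refs=D, marked=A
Mark B: refs=D, marked=A B
Mark D: refs=A null, marked=A B D
Unmarked (collected): C E F

Answer: A B D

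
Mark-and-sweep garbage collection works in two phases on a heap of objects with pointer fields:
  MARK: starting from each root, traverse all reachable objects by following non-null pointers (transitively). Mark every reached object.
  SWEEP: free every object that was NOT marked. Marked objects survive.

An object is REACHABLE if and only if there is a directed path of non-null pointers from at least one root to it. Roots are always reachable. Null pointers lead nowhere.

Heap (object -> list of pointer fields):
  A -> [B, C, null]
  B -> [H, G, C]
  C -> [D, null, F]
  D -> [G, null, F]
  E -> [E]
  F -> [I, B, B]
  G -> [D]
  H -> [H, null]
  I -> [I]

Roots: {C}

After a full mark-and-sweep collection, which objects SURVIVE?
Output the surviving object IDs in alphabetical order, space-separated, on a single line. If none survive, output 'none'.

Answer: B C D F G H I

Derivation:
Roots: C
Mark C: refs=D null F, marked=C
Mark D: refs=G null F, marked=C D
Mark F: refs=I B B, marked=C D F
Mark G: refs=D, marked=C D F G
Mark I: refs=I, marked=C D F G I
Mark B: refs=H G C, marked=B C D F G I
Mark H: refs=H null, marked=B C D F G H I
Unmarked (collected): A E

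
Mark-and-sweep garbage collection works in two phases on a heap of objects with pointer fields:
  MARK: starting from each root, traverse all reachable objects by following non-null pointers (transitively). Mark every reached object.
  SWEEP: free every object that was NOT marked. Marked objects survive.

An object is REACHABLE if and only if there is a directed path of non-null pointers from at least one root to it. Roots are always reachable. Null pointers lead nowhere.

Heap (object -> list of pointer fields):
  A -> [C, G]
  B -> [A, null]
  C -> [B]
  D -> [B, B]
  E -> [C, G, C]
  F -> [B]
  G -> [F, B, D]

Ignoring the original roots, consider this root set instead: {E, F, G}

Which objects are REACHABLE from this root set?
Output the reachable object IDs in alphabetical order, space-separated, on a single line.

Roots: E F G
Mark E: refs=C G C, marked=E
Mark F: refs=B, marked=E F
Mark G: refs=F B D, marked=E F G
Mark C: refs=B, marked=C E F G
Mark B: refs=A null, marked=B C E F G
Mark D: refs=B B, marked=B C D E F G
Mark A: refs=C G, marked=A B C D E F G
Unmarked (collected): (none)

Answer: A B C D E F G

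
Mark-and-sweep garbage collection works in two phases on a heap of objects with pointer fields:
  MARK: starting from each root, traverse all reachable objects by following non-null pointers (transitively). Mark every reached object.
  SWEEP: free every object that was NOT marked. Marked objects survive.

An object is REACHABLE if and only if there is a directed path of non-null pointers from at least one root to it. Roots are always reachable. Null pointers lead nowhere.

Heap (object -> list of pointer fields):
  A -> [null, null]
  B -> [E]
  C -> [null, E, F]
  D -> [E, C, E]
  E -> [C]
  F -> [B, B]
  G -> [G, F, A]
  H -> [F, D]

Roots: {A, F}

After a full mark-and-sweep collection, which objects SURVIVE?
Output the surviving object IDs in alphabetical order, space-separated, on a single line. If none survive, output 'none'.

Roots: A F
Mark A: refs=null null, marked=A
Mark F: refs=B B, marked=A F
Mark B: refs=E, marked=A B F
Mark E: refs=C, marked=A B E F
Mark C: refs=null E F, marked=A B C E F
Unmarked (collected): D G H

Answer: A B C E F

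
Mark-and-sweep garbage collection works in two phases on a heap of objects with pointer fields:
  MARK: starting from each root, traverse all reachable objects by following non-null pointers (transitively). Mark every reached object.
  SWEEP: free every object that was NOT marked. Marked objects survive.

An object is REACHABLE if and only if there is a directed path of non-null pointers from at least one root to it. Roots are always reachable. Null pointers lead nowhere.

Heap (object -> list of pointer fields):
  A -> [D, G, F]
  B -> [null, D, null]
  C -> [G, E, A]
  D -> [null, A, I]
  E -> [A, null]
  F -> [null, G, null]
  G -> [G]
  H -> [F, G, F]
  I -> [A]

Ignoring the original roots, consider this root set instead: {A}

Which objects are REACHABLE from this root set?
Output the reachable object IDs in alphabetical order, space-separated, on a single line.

Answer: A D F G I

Derivation:
Roots: A
Mark A: refs=D G F, marked=A
Mark D: refs=null A I, marked=A D
Mark G: refs=G, marked=A D G
Mark F: refs=null G null, marked=A D F G
Mark I: refs=A, marked=A D F G I
Unmarked (collected): B C E H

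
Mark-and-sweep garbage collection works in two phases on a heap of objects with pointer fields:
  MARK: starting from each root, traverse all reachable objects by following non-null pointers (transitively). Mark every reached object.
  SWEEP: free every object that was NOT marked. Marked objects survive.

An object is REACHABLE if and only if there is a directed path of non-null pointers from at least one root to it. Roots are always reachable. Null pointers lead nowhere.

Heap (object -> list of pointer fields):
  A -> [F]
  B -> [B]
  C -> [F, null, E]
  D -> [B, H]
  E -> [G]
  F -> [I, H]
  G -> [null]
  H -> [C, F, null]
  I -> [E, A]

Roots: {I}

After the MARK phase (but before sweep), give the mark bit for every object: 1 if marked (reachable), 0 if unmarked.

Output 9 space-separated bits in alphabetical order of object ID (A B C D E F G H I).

Answer: 1 0 1 0 1 1 1 1 1

Derivation:
Roots: I
Mark I: refs=E A, marked=I
Mark E: refs=G, marked=E I
Mark A: refs=F, marked=A E I
Mark G: refs=null, marked=A E G I
Mark F: refs=I H, marked=A E F G I
Mark H: refs=C F null, marked=A E F G H I
Mark C: refs=F null E, marked=A C E F G H I
Unmarked (collected): B D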